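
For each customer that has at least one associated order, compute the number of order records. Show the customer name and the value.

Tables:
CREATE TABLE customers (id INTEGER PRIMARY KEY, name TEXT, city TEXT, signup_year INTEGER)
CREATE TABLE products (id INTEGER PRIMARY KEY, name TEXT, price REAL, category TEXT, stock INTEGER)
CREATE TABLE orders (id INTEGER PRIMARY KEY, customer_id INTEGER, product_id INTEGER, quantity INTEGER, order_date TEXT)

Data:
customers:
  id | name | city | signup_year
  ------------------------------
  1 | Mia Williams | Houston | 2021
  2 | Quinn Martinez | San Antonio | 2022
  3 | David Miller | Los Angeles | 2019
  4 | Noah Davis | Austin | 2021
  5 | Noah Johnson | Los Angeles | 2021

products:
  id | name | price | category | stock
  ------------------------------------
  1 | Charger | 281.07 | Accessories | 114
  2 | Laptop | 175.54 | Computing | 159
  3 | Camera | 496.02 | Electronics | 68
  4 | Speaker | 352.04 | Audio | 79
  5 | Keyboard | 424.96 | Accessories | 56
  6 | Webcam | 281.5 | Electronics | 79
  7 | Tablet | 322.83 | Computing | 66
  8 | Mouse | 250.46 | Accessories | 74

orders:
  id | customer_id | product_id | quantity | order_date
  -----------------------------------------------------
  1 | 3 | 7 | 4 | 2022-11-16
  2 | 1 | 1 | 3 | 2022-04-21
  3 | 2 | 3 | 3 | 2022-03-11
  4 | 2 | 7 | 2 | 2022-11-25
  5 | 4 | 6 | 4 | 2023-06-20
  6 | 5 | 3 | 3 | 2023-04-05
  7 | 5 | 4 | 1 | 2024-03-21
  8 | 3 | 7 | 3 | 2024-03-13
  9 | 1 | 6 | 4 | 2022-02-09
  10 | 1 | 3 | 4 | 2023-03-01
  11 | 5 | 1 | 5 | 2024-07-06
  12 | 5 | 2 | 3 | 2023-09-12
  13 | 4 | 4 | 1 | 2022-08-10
SELECT p.name, COUNT(*) AS n FROM orders c JOIN customers p ON c.customer_id = p.id GROUP BY p.id, p.name

Execution result:
name | n
Mia Williams | 3
Quinn Martinez | 2
David Miller | 2
Noah Davis | 2
Noah Johnson | 4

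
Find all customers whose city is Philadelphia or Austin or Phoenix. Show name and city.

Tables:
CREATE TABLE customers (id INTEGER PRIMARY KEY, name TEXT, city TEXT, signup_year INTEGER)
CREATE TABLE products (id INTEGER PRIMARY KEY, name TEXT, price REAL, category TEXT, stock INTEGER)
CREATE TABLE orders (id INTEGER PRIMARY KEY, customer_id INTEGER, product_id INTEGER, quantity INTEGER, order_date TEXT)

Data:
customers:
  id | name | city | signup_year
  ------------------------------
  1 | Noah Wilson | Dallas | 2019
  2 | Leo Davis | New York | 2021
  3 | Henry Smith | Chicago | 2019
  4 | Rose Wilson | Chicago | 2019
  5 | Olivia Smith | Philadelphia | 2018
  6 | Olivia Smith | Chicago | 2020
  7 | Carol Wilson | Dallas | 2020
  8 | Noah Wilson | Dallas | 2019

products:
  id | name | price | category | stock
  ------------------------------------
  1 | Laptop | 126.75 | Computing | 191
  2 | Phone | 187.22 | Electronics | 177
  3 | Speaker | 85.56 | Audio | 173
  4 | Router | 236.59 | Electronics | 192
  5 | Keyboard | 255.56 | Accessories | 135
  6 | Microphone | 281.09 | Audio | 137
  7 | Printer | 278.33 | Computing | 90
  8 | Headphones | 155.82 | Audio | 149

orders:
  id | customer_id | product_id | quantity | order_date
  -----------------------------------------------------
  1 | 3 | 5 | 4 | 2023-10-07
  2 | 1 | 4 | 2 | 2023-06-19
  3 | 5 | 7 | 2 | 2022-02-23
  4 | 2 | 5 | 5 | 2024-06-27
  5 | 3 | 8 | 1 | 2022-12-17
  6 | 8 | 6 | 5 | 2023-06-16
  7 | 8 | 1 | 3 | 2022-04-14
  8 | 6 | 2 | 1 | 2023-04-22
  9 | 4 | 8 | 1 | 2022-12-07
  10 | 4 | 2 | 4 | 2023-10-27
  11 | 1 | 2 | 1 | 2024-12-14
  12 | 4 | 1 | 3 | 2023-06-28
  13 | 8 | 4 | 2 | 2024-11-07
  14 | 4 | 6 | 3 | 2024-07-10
SELECT name, city FROM customers WHERE city IN ('Philadelphia', 'Austin', 'Phoenix')

Execution result:
name | city
Olivia Smith | Philadelphia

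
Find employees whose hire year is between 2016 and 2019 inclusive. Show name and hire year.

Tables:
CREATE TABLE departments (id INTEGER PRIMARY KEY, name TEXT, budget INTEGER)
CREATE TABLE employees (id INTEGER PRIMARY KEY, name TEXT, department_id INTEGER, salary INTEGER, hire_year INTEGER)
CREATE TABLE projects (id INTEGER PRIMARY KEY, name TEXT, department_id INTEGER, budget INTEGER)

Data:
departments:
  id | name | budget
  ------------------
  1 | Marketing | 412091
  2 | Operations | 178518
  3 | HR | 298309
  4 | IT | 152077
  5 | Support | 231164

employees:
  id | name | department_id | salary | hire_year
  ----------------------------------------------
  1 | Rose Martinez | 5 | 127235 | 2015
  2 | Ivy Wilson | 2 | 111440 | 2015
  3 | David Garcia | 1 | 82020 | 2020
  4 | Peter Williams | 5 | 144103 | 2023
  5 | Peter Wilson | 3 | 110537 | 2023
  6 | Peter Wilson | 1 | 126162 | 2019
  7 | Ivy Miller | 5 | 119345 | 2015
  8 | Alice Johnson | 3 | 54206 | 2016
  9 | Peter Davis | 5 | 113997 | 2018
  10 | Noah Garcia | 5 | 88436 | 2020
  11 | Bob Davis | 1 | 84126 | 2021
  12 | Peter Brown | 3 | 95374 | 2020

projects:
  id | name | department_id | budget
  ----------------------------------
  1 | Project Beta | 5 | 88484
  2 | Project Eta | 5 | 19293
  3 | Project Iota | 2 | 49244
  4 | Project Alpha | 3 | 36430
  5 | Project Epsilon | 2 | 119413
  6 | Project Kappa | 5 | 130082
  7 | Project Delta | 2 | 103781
SELECT name, hire_year FROM employees WHERE hire_year BETWEEN 2016 AND 2019

Execution result:
name | hire_year
Peter Wilson | 2019
Alice Johnson | 2016
Peter Davis | 2018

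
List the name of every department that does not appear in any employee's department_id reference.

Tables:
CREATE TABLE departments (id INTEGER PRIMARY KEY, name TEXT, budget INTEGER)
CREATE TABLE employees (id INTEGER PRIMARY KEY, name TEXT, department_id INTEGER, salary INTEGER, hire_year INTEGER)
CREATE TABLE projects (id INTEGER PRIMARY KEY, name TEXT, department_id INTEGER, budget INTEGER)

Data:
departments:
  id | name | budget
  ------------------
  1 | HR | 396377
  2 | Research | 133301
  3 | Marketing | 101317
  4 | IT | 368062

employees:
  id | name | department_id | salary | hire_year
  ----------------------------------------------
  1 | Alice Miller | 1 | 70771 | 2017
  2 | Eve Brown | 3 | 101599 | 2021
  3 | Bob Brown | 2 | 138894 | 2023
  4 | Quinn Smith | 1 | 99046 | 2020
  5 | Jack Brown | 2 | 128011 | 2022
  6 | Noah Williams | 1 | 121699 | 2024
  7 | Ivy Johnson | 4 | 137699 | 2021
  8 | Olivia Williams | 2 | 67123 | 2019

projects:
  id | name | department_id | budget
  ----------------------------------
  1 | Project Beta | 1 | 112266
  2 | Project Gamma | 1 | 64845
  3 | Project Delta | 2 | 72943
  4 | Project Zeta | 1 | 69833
SELECT p.name FROM departments p LEFT JOIN employees c ON c.department_id = p.id WHERE c.id IS NULL

Execution result:
(no rows)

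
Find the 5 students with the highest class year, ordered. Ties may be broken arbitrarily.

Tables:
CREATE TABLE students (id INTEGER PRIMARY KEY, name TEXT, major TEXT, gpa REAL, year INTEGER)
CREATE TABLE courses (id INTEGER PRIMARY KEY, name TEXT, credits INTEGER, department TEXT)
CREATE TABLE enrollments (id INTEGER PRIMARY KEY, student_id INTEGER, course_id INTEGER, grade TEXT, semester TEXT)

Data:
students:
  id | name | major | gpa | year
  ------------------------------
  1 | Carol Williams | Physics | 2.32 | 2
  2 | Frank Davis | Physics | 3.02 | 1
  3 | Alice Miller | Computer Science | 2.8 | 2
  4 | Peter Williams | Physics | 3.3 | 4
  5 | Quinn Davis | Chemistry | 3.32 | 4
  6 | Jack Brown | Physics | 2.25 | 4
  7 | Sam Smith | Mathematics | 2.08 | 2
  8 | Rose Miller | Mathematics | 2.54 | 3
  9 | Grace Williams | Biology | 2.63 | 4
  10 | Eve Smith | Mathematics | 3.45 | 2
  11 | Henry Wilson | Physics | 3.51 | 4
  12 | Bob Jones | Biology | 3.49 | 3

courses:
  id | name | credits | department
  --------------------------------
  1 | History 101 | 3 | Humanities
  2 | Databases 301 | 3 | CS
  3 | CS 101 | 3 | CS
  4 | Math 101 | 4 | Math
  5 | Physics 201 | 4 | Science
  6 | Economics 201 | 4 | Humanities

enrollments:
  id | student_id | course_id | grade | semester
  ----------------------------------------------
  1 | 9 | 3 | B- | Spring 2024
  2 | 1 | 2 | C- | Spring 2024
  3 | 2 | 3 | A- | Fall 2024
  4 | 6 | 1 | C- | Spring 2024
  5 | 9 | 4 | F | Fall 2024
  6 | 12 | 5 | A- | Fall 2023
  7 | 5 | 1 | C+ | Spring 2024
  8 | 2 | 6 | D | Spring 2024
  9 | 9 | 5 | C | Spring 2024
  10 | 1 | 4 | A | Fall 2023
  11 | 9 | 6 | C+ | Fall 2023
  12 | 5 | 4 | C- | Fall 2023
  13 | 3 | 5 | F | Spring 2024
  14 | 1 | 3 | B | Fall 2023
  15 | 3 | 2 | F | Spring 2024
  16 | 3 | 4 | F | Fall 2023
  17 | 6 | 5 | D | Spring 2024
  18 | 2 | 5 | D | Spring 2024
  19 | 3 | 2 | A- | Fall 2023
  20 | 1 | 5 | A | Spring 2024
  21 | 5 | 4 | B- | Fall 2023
SELECT name, year FROM students ORDER BY year DESC LIMIT 5

Execution result:
name | year
Peter Williams | 4
Quinn Davis | 4
Jack Brown | 4
Grace Williams | 4
Henry Wilson | 4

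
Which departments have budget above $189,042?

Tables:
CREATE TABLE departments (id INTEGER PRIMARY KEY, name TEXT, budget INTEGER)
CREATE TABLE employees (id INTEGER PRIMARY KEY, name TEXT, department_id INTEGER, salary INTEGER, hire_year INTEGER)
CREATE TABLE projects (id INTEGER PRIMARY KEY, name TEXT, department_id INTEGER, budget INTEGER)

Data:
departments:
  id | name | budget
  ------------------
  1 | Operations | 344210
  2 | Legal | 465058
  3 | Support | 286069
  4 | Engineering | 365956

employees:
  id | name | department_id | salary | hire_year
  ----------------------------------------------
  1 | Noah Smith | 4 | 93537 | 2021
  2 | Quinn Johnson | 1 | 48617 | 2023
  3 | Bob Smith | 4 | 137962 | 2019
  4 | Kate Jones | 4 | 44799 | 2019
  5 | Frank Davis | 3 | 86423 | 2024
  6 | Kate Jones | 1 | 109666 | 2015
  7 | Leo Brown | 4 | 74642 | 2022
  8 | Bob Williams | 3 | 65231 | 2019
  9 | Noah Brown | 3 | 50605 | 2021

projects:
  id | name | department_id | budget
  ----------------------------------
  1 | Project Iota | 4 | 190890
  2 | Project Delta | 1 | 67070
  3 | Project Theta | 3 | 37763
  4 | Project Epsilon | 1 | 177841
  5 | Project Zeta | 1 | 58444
SELECT name, budget FROM departments WHERE budget > 189042

Execution result:
name | budget
Operations | 344210
Legal | 465058
Support | 286069
Engineering | 365956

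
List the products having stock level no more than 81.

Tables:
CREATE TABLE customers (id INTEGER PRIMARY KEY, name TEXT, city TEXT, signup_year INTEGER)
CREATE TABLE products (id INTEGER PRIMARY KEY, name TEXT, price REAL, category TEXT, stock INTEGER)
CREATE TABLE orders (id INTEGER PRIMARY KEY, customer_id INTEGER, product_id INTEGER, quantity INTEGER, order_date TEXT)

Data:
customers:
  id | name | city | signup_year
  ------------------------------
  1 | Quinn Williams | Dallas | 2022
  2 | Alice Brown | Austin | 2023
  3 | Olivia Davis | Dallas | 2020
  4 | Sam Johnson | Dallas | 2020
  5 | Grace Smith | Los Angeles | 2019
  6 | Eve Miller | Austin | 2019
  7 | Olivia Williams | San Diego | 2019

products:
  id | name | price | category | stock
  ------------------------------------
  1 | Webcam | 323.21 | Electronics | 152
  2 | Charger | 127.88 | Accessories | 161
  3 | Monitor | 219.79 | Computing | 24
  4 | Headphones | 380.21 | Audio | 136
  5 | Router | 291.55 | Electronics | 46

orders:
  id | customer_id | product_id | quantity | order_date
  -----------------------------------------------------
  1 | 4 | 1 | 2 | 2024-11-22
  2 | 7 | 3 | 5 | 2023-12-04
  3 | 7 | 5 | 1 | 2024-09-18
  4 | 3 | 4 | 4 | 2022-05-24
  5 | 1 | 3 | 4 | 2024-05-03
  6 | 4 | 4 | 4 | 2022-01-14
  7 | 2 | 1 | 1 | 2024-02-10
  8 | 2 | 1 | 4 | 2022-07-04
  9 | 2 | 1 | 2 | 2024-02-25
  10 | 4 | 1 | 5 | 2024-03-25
SELECT name, stock FROM products WHERE stock <= 81

Execution result:
name | stock
Monitor | 24
Router | 46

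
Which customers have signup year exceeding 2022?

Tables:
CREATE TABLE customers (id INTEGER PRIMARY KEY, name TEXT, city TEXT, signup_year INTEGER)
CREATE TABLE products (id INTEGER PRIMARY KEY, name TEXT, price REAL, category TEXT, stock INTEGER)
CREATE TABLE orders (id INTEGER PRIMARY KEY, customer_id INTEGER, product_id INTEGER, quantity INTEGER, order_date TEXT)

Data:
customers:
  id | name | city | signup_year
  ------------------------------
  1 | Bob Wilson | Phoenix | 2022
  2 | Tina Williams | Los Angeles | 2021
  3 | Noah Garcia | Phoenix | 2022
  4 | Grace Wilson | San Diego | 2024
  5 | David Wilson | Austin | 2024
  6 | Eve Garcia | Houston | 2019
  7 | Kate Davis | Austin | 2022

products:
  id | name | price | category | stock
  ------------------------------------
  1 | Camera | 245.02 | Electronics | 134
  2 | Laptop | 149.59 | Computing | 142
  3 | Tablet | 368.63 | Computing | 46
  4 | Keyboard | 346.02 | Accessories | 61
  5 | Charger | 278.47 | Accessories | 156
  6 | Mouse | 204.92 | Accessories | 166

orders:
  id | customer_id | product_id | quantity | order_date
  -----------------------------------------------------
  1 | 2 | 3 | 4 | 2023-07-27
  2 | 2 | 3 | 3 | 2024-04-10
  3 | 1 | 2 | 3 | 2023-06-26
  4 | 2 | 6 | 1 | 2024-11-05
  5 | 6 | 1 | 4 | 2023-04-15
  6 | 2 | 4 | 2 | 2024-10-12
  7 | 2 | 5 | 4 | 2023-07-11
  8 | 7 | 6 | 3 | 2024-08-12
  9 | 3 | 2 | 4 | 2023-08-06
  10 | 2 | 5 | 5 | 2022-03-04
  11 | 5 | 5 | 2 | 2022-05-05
SELECT name, signup_year FROM customers WHERE signup_year > 2022

Execution result:
name | signup_year
Grace Wilson | 2024
David Wilson | 2024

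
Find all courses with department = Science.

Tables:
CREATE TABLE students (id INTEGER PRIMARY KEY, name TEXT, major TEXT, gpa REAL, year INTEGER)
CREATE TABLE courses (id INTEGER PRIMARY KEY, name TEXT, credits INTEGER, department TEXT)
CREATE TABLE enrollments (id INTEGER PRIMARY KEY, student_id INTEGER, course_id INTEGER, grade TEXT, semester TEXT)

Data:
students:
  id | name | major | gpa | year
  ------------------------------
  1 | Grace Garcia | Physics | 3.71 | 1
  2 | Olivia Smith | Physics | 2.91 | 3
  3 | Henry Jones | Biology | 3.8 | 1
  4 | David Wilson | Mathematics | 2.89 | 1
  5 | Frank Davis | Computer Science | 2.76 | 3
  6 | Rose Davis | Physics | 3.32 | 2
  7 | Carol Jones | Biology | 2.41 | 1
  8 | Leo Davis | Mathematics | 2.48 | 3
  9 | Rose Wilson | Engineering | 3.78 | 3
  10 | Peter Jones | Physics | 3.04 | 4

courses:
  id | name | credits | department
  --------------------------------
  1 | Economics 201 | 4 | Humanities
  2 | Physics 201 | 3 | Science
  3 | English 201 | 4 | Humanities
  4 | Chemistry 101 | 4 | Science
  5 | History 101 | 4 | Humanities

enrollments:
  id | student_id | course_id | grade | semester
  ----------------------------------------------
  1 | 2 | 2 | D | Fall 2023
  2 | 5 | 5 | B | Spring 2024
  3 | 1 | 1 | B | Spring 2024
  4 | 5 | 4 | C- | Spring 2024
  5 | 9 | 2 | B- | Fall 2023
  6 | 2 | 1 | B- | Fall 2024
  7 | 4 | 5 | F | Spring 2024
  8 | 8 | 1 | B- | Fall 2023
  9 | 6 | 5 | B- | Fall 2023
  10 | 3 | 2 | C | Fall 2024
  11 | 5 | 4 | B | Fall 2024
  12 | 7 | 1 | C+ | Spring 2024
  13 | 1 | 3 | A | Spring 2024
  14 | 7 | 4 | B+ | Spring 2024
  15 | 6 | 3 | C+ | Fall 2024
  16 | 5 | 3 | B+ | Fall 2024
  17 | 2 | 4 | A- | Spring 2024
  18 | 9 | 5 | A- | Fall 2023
SELECT name, department FROM courses WHERE department = 'Science'

Execution result:
name | department
Physics 201 | Science
Chemistry 101 | Science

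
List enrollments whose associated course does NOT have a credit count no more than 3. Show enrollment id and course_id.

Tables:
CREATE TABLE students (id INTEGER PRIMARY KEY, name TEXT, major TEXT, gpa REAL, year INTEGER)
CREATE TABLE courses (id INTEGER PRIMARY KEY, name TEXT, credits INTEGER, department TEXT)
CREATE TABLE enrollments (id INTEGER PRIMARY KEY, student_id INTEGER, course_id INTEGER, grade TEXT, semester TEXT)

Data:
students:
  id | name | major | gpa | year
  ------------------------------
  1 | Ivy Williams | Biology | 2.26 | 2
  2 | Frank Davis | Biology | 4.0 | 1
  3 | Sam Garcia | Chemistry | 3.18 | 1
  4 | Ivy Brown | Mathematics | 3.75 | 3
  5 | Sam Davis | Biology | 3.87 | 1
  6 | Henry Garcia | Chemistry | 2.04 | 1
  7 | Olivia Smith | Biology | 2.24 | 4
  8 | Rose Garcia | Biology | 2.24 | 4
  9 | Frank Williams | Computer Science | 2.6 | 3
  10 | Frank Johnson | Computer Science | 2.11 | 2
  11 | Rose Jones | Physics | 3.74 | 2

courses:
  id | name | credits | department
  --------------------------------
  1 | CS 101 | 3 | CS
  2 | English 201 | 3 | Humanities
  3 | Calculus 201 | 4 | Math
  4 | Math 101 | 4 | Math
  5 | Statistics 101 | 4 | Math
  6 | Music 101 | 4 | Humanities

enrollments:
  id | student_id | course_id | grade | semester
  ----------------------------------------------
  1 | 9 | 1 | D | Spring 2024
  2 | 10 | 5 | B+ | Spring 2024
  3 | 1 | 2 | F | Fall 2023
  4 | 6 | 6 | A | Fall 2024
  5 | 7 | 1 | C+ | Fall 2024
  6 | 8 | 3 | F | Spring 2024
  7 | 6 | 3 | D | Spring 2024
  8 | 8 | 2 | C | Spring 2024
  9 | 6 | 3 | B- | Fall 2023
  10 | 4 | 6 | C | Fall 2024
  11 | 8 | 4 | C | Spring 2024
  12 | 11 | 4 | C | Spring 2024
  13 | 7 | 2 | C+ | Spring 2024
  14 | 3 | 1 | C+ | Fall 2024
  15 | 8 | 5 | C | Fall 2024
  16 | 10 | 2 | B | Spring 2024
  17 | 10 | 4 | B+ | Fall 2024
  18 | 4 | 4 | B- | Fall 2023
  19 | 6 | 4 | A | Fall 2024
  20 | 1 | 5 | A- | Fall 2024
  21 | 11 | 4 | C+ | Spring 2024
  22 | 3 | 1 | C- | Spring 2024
SELECT id, course_id FROM enrollments WHERE course_id NOT IN (SELECT id FROM courses WHERE credits <= 3)

Execution result:
id | course_id
2 | 5
4 | 6
6 | 3
7 | 3
9 | 3
10 | 6
11 | 4
12 | 4
15 | 5
17 | 4
18 | 4
19 | 4
20 | 5
21 | 4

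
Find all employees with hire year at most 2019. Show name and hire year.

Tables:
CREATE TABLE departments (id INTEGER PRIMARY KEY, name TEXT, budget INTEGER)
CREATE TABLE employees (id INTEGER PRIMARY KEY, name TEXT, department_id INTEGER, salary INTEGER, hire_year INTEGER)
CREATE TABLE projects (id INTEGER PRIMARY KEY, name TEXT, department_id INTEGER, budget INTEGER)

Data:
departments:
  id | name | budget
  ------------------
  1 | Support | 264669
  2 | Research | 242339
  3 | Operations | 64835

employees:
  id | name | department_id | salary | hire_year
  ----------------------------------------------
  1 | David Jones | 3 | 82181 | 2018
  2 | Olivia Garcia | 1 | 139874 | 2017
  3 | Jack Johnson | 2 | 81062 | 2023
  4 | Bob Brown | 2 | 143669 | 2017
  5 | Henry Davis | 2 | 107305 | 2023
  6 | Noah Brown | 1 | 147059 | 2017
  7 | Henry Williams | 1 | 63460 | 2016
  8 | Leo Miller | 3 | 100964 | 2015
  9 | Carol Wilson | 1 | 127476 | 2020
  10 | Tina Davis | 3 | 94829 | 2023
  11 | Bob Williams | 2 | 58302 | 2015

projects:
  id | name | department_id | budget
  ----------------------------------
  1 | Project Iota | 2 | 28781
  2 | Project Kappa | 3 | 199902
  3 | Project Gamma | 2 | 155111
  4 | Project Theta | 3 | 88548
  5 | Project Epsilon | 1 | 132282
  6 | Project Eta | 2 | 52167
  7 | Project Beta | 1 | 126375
SELECT name, hire_year FROM employees WHERE hire_year <= 2019

Execution result:
name | hire_year
David Jones | 2018
Olivia Garcia | 2017
Bob Brown | 2017
Noah Brown | 2017
Henry Williams | 2016
Leo Miller | 2015
Bob Williams | 2015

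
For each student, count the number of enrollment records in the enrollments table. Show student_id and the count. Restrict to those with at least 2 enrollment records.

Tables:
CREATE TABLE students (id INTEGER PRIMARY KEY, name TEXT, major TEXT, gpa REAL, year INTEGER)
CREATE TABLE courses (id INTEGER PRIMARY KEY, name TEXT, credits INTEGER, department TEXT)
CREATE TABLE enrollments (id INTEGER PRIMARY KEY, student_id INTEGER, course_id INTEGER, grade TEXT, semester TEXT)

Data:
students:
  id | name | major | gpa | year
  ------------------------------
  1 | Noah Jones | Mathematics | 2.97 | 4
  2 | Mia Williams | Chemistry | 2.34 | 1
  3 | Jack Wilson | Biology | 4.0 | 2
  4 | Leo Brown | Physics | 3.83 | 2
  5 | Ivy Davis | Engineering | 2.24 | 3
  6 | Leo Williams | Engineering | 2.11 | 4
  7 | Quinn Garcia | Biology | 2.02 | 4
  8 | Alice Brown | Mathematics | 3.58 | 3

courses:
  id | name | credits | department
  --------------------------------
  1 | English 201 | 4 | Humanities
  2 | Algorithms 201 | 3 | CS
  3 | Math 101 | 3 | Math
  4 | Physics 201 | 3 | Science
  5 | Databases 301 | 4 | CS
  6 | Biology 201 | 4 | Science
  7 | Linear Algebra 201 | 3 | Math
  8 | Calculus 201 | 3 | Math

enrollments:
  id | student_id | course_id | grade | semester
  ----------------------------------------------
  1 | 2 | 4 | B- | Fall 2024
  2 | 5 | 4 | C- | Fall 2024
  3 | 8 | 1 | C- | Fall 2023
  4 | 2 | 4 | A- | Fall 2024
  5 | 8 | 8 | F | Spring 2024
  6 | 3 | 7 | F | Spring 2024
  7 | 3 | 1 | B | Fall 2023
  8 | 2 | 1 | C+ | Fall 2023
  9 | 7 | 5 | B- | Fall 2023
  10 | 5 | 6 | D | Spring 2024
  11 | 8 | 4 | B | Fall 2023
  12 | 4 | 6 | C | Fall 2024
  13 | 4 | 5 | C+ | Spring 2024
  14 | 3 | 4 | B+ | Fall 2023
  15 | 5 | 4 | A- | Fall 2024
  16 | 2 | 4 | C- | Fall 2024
SELECT student_id, COUNT(*) AS enrollment_count FROM enrollments GROUP BY student_id HAVING COUNT(*) >= 2

Execution result:
student_id | enrollment_count
2 | 4
3 | 3
4 | 2
5 | 3
8 | 3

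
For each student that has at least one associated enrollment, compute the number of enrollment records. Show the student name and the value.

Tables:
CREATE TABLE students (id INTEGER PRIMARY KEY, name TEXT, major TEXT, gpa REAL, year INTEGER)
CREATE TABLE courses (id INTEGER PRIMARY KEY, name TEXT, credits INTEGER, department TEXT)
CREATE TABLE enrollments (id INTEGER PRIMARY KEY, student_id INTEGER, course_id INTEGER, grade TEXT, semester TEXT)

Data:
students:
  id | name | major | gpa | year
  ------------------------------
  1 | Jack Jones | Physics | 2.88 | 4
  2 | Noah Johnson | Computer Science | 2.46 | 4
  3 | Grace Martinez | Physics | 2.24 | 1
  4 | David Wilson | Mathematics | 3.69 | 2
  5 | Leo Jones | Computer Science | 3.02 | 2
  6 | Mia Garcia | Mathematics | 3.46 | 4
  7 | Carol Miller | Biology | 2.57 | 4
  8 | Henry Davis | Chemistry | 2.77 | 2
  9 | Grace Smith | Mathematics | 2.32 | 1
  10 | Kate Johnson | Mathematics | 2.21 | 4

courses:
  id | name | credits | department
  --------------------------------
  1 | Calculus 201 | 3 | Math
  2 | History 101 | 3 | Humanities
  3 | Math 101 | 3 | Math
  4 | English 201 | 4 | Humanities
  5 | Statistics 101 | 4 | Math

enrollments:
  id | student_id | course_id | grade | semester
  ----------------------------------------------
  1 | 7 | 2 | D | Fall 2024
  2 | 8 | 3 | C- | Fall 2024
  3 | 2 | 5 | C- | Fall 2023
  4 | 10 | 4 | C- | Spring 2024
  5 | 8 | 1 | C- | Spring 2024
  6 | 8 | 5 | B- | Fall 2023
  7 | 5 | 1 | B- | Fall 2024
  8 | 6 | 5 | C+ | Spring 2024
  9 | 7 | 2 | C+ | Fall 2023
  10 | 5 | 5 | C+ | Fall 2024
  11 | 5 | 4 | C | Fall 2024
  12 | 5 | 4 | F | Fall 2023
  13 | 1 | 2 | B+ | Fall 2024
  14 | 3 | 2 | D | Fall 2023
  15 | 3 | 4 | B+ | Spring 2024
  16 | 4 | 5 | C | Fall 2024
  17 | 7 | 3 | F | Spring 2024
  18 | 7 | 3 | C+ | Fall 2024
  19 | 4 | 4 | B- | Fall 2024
SELECT p.name, COUNT(*) AS n FROM enrollments c JOIN students p ON c.student_id = p.id GROUP BY p.id, p.name

Execution result:
name | n
Jack Jones | 1
Noah Johnson | 1
Grace Martinez | 2
David Wilson | 2
Leo Jones | 4
Mia Garcia | 1
Carol Miller | 4
Henry Davis | 3
Kate Johnson | 1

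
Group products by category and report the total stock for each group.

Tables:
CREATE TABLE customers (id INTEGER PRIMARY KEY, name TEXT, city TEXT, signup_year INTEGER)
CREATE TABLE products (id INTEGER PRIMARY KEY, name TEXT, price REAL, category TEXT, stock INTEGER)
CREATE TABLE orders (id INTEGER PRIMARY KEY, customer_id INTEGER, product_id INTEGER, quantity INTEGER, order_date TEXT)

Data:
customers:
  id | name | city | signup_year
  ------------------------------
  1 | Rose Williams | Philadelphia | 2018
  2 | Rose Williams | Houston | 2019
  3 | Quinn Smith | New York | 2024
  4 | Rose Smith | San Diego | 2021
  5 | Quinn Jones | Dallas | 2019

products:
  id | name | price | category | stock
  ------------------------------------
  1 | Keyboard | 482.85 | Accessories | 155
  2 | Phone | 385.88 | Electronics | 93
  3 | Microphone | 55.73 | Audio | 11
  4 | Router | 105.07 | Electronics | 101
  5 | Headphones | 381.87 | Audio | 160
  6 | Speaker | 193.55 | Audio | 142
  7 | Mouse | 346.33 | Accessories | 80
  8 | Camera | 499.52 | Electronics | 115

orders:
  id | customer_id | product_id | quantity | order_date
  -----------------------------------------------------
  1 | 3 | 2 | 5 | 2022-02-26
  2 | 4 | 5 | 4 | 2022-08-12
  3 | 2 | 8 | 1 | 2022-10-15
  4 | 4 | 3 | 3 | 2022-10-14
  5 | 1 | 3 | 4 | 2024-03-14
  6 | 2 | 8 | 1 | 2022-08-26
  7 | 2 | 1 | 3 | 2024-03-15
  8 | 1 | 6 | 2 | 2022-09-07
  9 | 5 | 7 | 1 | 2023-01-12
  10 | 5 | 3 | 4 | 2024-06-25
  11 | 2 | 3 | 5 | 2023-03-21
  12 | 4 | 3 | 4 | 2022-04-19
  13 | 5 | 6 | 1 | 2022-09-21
SELECT category, SUM(stock) AS sum_stock FROM products GROUP BY category

Execution result:
category | sum_stock
Accessories | 235
Audio | 313
Electronics | 309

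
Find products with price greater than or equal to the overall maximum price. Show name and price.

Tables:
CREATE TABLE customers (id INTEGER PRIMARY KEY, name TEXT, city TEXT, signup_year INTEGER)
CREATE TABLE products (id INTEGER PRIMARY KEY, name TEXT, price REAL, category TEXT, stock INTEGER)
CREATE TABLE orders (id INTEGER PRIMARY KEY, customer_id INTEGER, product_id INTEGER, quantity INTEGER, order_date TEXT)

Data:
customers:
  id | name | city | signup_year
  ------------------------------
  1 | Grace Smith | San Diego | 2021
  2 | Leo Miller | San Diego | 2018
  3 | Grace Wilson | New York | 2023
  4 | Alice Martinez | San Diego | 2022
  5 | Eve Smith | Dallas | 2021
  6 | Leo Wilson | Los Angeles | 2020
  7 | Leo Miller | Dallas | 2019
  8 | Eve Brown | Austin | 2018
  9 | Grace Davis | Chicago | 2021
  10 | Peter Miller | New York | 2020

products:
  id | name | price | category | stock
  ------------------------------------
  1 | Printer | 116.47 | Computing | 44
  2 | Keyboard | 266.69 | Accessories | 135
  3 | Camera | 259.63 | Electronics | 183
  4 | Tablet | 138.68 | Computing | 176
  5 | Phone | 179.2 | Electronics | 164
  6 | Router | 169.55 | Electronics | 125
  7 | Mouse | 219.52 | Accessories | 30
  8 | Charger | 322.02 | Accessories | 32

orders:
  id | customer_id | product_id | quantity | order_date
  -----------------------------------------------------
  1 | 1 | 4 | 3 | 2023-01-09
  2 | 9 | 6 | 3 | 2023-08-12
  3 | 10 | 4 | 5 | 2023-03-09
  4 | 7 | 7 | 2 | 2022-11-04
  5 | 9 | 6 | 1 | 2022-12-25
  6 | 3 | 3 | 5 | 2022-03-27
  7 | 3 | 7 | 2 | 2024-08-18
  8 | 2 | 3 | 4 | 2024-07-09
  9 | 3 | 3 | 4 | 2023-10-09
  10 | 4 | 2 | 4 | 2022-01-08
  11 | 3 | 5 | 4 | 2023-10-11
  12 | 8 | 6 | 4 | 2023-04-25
SELECT name, price FROM products WHERE price >= (SELECT MAX(price) FROM products)

Execution result:
name | price
Charger | 322.02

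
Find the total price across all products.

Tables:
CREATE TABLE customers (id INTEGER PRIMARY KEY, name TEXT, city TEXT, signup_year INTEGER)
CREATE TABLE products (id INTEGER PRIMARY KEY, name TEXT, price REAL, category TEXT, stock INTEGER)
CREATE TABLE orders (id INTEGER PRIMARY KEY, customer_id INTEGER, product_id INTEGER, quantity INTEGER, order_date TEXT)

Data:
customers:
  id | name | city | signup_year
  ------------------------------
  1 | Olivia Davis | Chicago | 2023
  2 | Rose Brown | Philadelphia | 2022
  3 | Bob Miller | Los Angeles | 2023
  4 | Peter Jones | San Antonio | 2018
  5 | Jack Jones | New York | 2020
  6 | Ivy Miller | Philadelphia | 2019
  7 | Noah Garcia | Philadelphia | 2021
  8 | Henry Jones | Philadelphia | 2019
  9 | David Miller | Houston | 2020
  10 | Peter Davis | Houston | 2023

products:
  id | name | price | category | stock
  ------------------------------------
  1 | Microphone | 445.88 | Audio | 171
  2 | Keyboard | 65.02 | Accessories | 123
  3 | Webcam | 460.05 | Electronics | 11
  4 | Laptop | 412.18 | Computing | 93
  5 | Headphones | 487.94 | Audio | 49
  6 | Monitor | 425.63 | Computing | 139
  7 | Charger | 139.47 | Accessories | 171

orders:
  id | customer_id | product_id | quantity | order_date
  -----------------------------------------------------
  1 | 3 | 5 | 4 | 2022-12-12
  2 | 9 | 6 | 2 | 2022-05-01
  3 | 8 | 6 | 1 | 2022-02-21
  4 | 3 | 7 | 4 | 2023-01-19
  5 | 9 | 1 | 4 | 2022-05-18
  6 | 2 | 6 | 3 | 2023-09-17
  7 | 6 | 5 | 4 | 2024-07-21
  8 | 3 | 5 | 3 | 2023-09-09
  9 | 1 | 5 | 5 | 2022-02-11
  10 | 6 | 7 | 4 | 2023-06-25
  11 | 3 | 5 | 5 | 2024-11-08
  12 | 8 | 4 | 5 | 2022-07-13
SELECT SUM(price) FROM products

Execution result:
2436.17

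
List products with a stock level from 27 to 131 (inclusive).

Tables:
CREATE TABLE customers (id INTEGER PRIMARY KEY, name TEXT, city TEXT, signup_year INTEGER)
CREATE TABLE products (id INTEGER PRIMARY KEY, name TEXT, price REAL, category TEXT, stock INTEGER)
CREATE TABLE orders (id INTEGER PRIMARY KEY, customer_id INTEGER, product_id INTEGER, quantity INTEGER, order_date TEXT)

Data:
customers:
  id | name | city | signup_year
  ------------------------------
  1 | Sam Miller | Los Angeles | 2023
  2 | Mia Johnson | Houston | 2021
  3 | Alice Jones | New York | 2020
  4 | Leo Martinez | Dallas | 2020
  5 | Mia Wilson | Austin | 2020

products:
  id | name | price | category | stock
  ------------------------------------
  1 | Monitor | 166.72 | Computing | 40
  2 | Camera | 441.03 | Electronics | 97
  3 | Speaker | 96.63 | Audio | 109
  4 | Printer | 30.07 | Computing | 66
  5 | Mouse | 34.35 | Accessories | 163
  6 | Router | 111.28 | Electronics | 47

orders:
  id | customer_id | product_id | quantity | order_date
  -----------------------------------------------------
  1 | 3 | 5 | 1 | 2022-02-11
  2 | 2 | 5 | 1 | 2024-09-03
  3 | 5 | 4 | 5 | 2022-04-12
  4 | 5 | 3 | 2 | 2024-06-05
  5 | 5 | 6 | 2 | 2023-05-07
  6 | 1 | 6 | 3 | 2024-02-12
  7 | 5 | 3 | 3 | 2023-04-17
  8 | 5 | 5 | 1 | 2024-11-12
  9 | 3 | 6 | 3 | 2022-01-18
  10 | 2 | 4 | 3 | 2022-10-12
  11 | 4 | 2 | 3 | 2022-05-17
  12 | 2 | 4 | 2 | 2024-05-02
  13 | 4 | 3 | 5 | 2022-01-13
SELECT name, stock FROM products WHERE stock BETWEEN 27 AND 131

Execution result:
name | stock
Monitor | 40
Camera | 97
Speaker | 109
Printer | 66
Router | 47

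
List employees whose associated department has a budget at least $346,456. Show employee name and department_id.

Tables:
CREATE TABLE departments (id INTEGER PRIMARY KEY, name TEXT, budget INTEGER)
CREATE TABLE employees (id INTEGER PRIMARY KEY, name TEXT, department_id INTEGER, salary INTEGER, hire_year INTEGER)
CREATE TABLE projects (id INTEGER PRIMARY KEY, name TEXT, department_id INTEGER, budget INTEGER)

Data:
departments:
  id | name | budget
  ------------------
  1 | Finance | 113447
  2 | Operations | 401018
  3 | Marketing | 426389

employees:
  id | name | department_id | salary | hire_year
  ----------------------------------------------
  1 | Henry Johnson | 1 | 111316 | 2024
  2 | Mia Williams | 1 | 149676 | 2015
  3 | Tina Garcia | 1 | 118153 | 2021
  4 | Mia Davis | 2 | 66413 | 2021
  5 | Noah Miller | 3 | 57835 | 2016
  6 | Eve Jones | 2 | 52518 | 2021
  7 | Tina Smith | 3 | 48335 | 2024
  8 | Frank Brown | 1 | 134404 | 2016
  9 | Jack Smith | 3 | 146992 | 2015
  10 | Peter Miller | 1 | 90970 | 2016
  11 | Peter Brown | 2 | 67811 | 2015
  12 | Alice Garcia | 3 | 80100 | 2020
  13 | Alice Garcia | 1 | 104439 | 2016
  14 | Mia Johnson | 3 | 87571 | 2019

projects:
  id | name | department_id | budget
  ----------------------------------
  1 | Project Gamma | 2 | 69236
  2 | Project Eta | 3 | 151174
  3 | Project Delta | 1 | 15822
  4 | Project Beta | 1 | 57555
SELECT name, department_id FROM employees WHERE department_id IN (SELECT id FROM departments WHERE budget >= 346456)

Execution result:
name | department_id
Mia Davis | 2
Noah Miller | 3
Eve Jones | 2
Tina Smith | 3
Jack Smith | 3
Peter Brown | 2
Alice Garcia | 3
Mia Johnson | 3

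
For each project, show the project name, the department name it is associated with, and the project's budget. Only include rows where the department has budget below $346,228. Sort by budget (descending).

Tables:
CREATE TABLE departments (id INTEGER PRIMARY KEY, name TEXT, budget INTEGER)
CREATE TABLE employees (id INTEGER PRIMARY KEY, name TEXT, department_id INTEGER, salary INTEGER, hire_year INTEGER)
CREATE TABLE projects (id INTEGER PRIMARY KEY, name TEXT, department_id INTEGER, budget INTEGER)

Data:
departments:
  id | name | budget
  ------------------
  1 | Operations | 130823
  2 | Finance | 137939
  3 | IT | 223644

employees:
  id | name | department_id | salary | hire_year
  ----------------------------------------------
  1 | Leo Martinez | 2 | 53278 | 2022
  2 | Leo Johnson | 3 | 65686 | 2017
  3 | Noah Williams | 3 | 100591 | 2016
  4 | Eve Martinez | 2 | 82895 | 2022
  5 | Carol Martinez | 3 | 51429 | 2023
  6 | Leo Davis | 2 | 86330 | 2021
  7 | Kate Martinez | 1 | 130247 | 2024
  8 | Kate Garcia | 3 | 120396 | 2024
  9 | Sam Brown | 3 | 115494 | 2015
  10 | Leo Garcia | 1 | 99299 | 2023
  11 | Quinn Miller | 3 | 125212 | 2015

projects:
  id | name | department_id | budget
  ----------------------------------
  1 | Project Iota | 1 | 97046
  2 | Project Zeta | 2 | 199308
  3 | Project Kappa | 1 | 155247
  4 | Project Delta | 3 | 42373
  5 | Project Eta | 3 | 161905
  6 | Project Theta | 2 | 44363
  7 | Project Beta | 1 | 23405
SELECT c.name, p.name AS department, c.budget FROM projects c JOIN departments p ON c.department_id = p.id WHERE p.budget < 346228 ORDER BY c.budget DESC

Execution result:
name | department | budget
Project Zeta | Finance | 199308
Project Eta | IT | 161905
Project Kappa | Operations | 155247
Project Iota | Operations | 97046
Project Theta | Finance | 44363
Project Delta | IT | 42373
Project Beta | Operations | 23405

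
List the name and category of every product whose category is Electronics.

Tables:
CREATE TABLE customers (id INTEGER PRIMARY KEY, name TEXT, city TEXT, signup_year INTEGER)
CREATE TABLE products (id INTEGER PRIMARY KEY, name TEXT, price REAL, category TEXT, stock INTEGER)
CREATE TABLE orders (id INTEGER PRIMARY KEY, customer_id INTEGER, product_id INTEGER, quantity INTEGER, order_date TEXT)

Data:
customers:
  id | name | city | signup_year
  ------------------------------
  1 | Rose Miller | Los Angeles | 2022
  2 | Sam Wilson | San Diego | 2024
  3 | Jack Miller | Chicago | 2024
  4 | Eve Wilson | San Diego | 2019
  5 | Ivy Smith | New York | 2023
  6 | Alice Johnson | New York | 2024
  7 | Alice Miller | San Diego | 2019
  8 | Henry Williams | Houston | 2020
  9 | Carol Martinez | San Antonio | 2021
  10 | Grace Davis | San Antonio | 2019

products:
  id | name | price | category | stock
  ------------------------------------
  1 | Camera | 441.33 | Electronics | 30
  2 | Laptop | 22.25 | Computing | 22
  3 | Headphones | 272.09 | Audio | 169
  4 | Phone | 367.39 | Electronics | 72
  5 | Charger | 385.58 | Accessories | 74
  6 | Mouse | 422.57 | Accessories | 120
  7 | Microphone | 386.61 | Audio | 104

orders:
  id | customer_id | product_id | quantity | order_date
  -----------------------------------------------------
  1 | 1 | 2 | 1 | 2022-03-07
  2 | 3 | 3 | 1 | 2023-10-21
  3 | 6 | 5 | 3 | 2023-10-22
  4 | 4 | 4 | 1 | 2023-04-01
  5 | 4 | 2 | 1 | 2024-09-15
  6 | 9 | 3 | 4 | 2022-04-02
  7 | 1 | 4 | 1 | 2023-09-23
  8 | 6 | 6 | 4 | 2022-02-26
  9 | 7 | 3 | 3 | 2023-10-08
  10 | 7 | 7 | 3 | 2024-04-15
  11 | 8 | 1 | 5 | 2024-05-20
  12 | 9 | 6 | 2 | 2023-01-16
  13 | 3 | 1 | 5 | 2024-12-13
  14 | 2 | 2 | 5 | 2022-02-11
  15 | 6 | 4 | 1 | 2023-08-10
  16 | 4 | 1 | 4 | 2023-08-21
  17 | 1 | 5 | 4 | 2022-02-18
SELECT name, category FROM products WHERE category = 'Electronics'

Execution result:
name | category
Camera | Electronics
Phone | Electronics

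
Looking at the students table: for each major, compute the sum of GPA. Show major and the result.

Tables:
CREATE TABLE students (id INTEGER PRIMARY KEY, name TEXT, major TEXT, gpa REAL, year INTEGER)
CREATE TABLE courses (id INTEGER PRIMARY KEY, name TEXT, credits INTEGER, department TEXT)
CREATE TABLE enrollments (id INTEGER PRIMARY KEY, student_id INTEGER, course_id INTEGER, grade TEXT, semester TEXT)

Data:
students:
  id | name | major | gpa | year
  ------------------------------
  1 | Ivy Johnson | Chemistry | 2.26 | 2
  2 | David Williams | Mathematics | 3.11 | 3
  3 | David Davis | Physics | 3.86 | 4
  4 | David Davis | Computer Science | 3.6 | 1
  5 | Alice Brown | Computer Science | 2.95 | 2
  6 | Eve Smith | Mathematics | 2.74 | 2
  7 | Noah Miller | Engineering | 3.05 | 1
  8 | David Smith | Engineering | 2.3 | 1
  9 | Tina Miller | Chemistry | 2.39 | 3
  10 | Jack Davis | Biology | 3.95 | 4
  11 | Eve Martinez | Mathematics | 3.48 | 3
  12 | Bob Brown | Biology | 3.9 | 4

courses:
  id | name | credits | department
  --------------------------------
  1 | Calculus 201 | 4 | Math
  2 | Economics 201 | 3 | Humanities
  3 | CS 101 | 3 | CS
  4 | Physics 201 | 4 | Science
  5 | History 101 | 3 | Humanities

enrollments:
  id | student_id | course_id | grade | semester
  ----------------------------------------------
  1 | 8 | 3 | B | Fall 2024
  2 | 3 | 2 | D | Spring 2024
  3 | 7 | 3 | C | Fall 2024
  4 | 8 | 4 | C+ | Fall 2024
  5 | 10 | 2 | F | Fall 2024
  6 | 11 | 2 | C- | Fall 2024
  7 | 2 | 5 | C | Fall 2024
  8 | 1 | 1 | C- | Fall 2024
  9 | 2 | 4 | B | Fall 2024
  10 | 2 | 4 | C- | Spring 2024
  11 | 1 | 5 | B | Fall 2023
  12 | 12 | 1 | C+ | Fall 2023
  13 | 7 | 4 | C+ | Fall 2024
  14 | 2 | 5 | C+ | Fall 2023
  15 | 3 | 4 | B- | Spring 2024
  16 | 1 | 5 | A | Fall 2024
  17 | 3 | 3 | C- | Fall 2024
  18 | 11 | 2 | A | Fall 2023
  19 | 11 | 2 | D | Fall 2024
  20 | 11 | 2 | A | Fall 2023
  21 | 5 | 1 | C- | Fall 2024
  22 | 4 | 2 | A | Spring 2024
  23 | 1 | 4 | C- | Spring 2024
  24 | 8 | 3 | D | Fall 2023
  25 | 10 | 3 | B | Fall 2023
SELECT major, SUM(gpa) AS sum_gpa FROM students GROUP BY major

Execution result:
major | sum_gpa
Biology | 7.85
Chemistry | 4.65
Computer Science | 6.55
Engineering | 5.35
Mathematics | 9.33
Physics | 3.86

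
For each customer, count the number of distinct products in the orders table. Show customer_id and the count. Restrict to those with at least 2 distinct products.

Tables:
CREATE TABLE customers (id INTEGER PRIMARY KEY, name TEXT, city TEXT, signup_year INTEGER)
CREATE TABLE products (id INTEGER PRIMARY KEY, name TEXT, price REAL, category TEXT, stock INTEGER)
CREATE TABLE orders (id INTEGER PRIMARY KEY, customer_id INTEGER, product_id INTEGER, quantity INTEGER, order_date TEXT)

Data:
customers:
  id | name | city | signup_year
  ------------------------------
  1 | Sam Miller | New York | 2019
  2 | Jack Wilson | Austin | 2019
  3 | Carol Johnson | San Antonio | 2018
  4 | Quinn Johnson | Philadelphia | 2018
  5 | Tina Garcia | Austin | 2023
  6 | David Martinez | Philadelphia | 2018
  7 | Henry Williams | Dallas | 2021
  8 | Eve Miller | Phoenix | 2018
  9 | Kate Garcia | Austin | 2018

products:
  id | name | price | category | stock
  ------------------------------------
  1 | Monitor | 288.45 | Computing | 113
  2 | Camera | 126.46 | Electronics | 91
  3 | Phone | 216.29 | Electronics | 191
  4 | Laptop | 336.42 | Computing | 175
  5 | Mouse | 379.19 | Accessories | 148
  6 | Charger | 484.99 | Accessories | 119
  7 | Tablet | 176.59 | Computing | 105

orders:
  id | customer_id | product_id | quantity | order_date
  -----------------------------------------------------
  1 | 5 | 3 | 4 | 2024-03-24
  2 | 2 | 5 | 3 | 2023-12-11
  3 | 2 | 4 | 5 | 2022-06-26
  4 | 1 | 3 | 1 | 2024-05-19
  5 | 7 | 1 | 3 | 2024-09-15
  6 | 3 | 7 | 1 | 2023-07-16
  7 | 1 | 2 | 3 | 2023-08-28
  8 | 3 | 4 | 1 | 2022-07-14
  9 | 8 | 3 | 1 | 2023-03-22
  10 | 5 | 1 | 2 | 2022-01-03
SELECT customer_id, COUNT(DISTINCT product_id) AS distinct_product_count FROM orders GROUP BY customer_id HAVING COUNT(DISTINCT product_id) >= 2

Execution result:
customer_id | distinct_product_count
1 | 2
2 | 2
3 | 2
5 | 2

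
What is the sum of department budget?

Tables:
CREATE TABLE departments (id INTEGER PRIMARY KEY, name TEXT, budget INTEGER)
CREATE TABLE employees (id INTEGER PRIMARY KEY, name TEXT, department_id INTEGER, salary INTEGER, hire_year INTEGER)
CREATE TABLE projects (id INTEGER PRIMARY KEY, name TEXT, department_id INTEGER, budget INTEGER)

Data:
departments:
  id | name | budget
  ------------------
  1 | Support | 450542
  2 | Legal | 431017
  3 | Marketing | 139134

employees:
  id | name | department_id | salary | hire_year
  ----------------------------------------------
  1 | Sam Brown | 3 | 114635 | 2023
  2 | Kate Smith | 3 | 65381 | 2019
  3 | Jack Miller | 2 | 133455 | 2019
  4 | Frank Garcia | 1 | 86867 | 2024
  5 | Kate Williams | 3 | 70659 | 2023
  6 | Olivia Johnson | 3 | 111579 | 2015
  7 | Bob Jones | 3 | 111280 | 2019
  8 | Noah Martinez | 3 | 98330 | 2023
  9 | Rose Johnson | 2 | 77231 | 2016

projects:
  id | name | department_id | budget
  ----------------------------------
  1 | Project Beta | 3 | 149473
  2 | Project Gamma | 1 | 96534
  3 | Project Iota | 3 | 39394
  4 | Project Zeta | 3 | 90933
SELECT SUM(budget) FROM departments

Execution result:
1020693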